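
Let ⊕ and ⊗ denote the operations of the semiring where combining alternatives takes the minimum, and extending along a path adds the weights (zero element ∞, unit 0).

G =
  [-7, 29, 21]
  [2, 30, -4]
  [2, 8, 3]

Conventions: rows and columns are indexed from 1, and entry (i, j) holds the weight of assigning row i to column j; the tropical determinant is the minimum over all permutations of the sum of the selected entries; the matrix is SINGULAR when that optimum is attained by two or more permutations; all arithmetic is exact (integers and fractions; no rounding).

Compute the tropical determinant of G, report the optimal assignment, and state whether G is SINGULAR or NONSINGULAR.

σ = (1, 2, 3): (-7) + 30 + 3 = 26
σ = (1, 3, 2): (-7) + (-4) + 8 = -3
σ = (2, 1, 3): 29 + 2 + 3 = 34
σ = (2, 3, 1): 29 + (-4) + 2 = 27
σ = (3, 1, 2): 21 + 2 + 8 = 31
σ = (3, 2, 1): 21 + 30 + 2 = 53
Optimal value attained by: σ = (1, 3, 2).
Answer: det⊕(G) = -3; verdict: NONSINGULAR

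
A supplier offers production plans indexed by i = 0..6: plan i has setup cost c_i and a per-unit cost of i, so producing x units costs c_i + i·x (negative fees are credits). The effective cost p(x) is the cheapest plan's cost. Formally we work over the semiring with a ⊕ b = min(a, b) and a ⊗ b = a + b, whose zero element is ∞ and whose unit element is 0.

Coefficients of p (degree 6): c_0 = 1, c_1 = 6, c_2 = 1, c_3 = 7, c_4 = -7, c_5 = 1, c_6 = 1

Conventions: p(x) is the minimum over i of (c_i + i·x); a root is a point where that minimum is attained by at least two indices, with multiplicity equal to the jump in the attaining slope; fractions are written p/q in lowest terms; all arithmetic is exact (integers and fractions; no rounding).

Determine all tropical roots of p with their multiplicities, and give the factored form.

hull edge (i=0, c=1) to (i=4, c=-7): slope -2, span 4
hull edge (i=4, c=-7) to (i=6, c=1): slope 4, span 2
Factored form: p(x) = 1 ⊗ (x ⊕ (-4)) ⊗ (x ⊕ (-4)) ⊗ (x ⊕ 2) ⊗ (x ⊕ 2) ⊗ (x ⊕ 2) ⊗ (x ⊕ 2)
Answer: roots = -4 (mult 2), 2 (mult 4)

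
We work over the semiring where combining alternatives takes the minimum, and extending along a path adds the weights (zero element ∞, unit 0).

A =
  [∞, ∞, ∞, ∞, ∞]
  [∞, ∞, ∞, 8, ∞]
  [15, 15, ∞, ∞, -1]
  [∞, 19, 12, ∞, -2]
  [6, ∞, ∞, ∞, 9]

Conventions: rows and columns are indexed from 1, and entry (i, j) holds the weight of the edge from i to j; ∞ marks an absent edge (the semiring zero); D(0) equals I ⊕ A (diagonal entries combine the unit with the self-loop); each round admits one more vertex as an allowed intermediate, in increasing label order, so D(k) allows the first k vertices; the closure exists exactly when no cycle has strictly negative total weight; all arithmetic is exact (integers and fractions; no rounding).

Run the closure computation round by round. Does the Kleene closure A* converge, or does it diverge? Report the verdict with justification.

D(0):
  [0, ∞, ∞, ∞, ∞]
  [∞, 0, ∞, 8, ∞]
  [15, 15, 0, ∞, -1]
  [∞, 19, 12, 0, -2]
  [6, ∞, ∞, ∞, 0]
D(1):
  [0, ∞, ∞, ∞, ∞]
  [∞, 0, ∞, 8, ∞]
  [15, 15, 0, ∞, -1]
  [∞, 19, 12, 0, -2]
  [6, ∞, ∞, ∞, 0]
D(2):
  [0, ∞, ∞, ∞, ∞]
  [∞, 0, ∞, 8, ∞]
  [15, 15, 0, 23, -1]
  [∞, 19, 12, 0, -2]
  [6, ∞, ∞, ∞, 0]
D(3):
  [0, ∞, ∞, ∞, ∞]
  [∞, 0, ∞, 8, ∞]
  [15, 15, 0, 23, -1]
  [27, 19, 12, 0, -2]
  [6, ∞, ∞, ∞, 0]
D(4):
  [0, ∞, ∞, ∞, ∞]
  [35, 0, 20, 8, 6]
  [15, 15, 0, 23, -1]
  [27, 19, 12, 0, -2]
  [6, ∞, ∞, ∞, 0]
D(5):
  [0, ∞, ∞, ∞, ∞]
  [12, 0, 20, 8, 6]
  [5, 15, 0, 23, -1]
  [4, 19, 12, 0, -2]
  [6, ∞, ∞, ∞, 0]
Key observation: every diagonal entry stays at the unit through all rounds, so no improving cycle exists.
Answer: CONVERGES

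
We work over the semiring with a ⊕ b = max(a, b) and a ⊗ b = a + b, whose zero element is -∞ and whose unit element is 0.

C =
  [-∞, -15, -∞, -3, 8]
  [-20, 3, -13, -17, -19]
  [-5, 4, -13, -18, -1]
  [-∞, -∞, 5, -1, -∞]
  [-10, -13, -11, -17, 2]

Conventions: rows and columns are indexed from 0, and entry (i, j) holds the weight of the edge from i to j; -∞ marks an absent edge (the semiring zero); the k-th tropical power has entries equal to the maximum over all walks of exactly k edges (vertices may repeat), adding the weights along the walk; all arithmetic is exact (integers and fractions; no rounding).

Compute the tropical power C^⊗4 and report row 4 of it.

C^⊗2:
  [-2, -5, 2, -4, 10]
  [-17, 6, -10, -14, -12]
  [-11, 7, -9, -8, 3]
  [0, 9, 4, -2, 4]
  [-8, -7, -9, -13, 4]
C^⊗3:
  [0, 6, 1, -5, 12]
  [-14, 9, -7, -11, -9]
  [-7, 10, -3, -9, 5]
  [-1, 12, 3, -3, 8]
  [-6, -4, -7, -11, 6]
C^⊗4:
  [2, 9, 1, -3, 14]
  [-11, 12, -4, -8, -6]
  [-5, 13, -3, -7, 7]
  [-2, 15, 2, -4, 10]
  [-4, -1, -5, -9, 8]
Answer: row 4 of C^⊗4 = [-4, -1, -5, -9, 8]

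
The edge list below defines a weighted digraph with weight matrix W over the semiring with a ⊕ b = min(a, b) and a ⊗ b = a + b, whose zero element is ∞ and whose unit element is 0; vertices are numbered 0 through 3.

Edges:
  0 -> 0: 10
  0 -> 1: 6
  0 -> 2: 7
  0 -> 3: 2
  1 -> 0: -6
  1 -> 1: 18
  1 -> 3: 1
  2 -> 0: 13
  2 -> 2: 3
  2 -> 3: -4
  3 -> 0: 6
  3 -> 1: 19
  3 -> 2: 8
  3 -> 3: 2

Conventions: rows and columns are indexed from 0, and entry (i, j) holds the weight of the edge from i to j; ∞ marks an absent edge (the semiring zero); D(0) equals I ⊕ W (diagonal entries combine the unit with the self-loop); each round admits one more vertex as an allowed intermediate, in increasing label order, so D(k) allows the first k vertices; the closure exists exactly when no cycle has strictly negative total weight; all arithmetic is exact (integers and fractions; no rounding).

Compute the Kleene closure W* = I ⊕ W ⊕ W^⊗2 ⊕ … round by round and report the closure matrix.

D(0):
  [0, 6, 7, 2]
  [-6, 0, ∞, 1]
  [13, ∞, 0, -4]
  [6, 19, 8, 0]
D(1):
  [0, 6, 7, 2]
  [-6, 0, 1, -4]
  [13, 19, 0, -4]
  [6, 12, 8, 0]
D(2):
  [0, 6, 7, 2]
  [-6, 0, 1, -4]
  [13, 19, 0, -4]
  [6, 12, 8, 0]
D(3):
  [0, 6, 7, 2]
  [-6, 0, 1, -4]
  [13, 19, 0, -4]
  [6, 12, 8, 0]
D(4):
  [0, 6, 7, 2]
  [-6, 0, 1, -4]
  [2, 8, 0, -4]
  [6, 12, 8, 0]
Answer: W* = [[0, 6, 7, 2], [-6, 0, 1, -4], [2, 8, 0, -4], [6, 12, 8, 0]]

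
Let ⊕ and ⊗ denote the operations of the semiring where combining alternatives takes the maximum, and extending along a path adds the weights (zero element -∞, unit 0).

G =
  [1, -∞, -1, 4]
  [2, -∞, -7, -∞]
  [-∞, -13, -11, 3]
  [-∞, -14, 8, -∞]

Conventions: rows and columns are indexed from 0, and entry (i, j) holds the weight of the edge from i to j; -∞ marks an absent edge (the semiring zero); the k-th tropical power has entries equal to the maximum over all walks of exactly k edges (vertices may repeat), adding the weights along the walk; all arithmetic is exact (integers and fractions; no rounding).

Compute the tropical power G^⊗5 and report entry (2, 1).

G^⊗2:
  [2, -10, 12, 5]
  [3, -20, 1, 6]
  [-11, -11, 11, -8]
  [-12, -5, -3, 11]
G^⊗3:
  [3, -1, 13, 15]
  [4, -8, 14, 7]
  [-9, -2, 0, 14]
  [-3, -3, 19, 0]
G^⊗4:
  [4, 1, 23, 16]
  [5, 1, 15, 17]
  [0, 0, 22, 3]
  [-1, 6, 8, 22]
G^⊗5:
  [5, 10, 24, 26]
  [6, 3, 25, 18]
  [2, 9, 11, 25]
  [8, 8, 30, 11]
Key observation: the optimum is the walk 2->3->2->3->2->1, with weight 3 + 8 + 3 + 8 + (-13) = 9.
Optimal value attained by: walk 2->3->2->3->2->1.
Answer: (G^⊗5)[2][1] = 9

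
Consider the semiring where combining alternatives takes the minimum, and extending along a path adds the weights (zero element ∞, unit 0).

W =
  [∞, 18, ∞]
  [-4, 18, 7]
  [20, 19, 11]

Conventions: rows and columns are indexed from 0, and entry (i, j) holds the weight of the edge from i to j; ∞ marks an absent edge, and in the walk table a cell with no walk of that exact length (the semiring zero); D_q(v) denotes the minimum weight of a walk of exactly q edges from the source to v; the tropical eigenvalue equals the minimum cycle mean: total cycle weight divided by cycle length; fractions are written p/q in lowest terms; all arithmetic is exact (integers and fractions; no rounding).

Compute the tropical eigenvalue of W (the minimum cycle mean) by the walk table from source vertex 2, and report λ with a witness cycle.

q=0: [∞, ∞, 0]
q=1: [20, 19, 11]
q=2: [15, 30, 22]
q=3: [26, 33, 33]
Optimal cycle mean attained by: cycle 0->1->0, total 18 + (-4), length 2.
Answer: λ = 7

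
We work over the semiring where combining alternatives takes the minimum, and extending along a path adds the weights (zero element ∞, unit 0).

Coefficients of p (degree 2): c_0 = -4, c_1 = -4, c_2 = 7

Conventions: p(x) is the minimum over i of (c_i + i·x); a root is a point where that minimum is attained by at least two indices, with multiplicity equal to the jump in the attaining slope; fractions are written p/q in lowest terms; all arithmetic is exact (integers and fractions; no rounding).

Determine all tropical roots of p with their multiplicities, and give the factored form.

hull edge (i=0, c=-4) to (i=1, c=-4): slope 0, span 1
hull edge (i=1, c=-4) to (i=2, c=7): slope 11, span 1
Factored form: p(x) = 7 ⊗ (x ⊕ (-11)) ⊗ (x ⊕ 0)
Answer: roots = -11 (mult 1), 0 (mult 1)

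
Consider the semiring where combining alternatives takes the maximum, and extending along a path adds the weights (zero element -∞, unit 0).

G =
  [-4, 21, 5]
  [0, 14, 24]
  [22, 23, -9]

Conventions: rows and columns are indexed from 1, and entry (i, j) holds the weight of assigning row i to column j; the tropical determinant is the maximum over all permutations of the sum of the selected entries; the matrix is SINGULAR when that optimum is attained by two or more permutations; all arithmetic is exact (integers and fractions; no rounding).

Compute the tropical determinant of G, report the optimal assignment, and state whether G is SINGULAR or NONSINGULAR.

σ = (1, 2, 3): (-4) + 14 + (-9) = 1
σ = (1, 3, 2): (-4) + 24 + 23 = 43
σ = (2, 1, 3): 21 + 0 + (-9) = 12
σ = (2, 3, 1): 21 + 24 + 22 = 67
σ = (3, 1, 2): 5 + 0 + 23 = 28
σ = (3, 2, 1): 5 + 14 + 22 = 41
Optimal value attained by: σ = (2, 3, 1).
Answer: det⊕(G) = 67; verdict: NONSINGULAR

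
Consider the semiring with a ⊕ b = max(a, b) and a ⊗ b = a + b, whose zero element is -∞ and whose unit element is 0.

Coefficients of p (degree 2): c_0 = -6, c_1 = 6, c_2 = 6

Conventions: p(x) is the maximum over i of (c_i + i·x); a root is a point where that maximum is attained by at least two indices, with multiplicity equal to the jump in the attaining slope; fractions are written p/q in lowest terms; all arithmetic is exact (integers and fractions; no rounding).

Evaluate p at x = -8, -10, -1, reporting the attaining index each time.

p(-8) = max(-6+0·(-8)=-6, 6+1·(-8)=-2, 6+2·(-8)=-10) = -2 (attained by i=1)
p(-10) = max(-6+0·(-10)=-6, 6+1·(-10)=-4, 6+2·(-10)=-14) = -4 (attained by i=1)
p(-1) = max(-6+0·(-1)=-6, 6+1·(-1)=5, 6+2·(-1)=4) = 5 (attained by i=1)
Answer: p(-8) = -2; p(-10) = -4; p(-1) = 5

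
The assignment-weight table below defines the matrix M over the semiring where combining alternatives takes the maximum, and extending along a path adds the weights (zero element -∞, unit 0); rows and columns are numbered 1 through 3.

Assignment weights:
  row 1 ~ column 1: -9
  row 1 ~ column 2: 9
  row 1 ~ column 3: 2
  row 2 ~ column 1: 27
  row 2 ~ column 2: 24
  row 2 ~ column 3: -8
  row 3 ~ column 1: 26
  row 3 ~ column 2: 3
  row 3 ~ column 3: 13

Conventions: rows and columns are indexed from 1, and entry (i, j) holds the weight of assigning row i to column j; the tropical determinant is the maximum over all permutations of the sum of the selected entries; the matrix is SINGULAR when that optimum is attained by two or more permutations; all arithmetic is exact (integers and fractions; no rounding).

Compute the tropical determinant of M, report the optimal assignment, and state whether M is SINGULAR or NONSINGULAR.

σ = (1, 2, 3): (-9) + 24 + 13 = 28
σ = (1, 3, 2): (-9) + (-8) + 3 = -14
σ = (2, 1, 3): 9 + 27 + 13 = 49
σ = (2, 3, 1): 9 + (-8) + 26 = 27
σ = (3, 1, 2): 2 + 27 + 3 = 32
σ = (3, 2, 1): 2 + 24 + 26 = 52
Optimal value attained by: σ = (3, 2, 1).
Answer: det⊕(M) = 52; verdict: NONSINGULAR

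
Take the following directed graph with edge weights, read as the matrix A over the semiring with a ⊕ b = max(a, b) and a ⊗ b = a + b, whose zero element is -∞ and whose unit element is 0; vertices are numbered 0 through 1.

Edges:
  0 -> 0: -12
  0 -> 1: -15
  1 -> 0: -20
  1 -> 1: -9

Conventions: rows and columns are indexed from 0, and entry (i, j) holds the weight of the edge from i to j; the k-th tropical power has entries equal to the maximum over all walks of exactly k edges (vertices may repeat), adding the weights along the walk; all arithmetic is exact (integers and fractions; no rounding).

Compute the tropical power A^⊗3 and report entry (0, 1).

A^⊗2:
  [-24, -24]
  [-29, -18]
A^⊗3:
  [-36, -33]
  [-38, -27]
Key observation: the optimum is the walk 0->1->1->1, with weight (-15) + (-9) + (-9) = -33.
Optimal value attained by: walk 0->1->1->1.
Answer: (A^⊗3)[0][1] = -33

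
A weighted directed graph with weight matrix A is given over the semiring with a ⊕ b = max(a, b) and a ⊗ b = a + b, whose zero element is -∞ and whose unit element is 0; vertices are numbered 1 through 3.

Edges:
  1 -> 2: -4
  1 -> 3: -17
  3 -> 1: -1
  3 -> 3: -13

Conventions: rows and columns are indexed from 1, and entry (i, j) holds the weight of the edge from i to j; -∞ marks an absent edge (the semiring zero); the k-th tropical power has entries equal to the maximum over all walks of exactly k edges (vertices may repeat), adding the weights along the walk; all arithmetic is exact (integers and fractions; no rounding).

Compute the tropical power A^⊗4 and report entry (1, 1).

A^⊗2:
  [-18, -∞, -30]
  [-∞, -∞, -∞]
  [-14, -5, -18]
A^⊗3:
  [-31, -22, -35]
  [-∞, -∞, -∞]
  [-19, -18, -31]
A^⊗4:
  [-36, -35, -48]
  [-∞, -∞, -∞]
  [-32, -23, -36]
Key observation: the optimum is the walk 1->3->1->3->1, with weight (-17) + (-1) + (-17) + (-1) = -36.
Optimal value attained by: walk 1->3->1->3->1.
Answer: (A^⊗4)[1][1] = -36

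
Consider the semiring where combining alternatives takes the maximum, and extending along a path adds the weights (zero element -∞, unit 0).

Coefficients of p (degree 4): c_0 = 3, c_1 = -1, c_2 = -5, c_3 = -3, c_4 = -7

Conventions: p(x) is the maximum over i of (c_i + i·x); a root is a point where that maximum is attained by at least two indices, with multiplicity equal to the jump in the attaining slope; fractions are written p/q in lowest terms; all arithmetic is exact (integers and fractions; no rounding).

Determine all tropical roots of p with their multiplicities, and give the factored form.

hull edge (i=0, c=3) to (i=3, c=-3): slope -2, span 3
hull edge (i=3, c=-3) to (i=4, c=-7): slope -4, span 1
Factored form: p(x) = -7 ⊗ (x ⊕ 2) ⊗ (x ⊕ 2) ⊗ (x ⊕ 2) ⊗ (x ⊕ 4)
Answer: roots = 2 (mult 3), 4 (mult 1)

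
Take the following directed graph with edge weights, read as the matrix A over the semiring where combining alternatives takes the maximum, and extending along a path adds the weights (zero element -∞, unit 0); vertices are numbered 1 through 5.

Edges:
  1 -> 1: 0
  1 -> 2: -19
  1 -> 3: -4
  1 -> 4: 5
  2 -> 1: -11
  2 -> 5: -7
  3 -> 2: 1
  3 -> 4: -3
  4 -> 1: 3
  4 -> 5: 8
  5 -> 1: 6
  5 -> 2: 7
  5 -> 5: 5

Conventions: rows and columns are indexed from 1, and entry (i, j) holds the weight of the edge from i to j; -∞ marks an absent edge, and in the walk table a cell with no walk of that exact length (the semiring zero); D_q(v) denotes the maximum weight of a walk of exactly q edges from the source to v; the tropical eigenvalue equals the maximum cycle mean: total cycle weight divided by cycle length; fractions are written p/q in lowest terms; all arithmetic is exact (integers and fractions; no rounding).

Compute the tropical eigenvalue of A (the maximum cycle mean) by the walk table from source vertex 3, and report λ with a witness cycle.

q=0: [-∞, -∞, 0, -∞, -∞]
q=1: [-∞, 1, -∞, -3, -∞]
q=2: [0, -∞, -∞, -∞, 5]
q=3: [11, 12, -4, 5, 10]
q=4: [16, 17, 7, 16, 15]
q=5: [21, 22, 12, 21, 24]
Optimal cycle mean attained by: cycle 1->4->5->1, total 5 + 8 + 6, length 3.
Answer: λ = 19/3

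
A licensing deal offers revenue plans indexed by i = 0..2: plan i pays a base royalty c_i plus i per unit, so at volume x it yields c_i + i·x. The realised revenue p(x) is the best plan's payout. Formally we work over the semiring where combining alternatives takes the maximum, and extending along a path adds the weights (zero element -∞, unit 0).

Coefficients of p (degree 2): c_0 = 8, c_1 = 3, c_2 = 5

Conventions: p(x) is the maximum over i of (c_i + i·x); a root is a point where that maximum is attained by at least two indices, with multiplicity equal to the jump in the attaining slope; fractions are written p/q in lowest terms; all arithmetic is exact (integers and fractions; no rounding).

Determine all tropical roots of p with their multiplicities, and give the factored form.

hull edge (i=0, c=8) to (i=2, c=5): slope -3/2, span 2
Factored form: p(x) = 5 ⊗ (x ⊕ 3/2) ⊗ (x ⊕ 3/2)
Answer: roots = 3/2 (mult 2)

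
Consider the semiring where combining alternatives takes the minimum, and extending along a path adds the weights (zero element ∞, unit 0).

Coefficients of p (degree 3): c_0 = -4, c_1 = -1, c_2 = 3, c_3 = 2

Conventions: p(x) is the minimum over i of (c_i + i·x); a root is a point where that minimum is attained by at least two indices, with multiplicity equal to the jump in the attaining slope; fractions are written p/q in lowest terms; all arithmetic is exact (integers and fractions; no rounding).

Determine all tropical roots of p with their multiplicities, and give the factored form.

hull edge (i=0, c=-4) to (i=3, c=2): slope 2, span 3
Factored form: p(x) = 2 ⊗ (x ⊕ (-2)) ⊗ (x ⊕ (-2)) ⊗ (x ⊕ (-2))
Answer: roots = -2 (mult 3)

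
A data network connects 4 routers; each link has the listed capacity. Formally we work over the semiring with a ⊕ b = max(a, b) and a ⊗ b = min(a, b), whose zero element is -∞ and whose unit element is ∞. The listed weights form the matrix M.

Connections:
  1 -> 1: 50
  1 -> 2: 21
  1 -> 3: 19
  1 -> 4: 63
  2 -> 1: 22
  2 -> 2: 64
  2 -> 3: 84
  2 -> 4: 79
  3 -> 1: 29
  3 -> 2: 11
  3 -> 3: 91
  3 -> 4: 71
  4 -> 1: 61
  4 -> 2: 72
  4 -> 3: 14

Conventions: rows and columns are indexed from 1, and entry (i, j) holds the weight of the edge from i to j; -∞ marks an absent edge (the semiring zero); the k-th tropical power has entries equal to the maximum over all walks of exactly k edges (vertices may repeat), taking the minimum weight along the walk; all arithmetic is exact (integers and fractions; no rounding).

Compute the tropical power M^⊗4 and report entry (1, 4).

M^⊗2:
  [61, 63, 21, 50]
  [61, 72, 84, 71]
  [61, 71, 91, 71]
  [50, 64, 72, 72]
M^⊗3:
  [50, 63, 63, 63]
  [61, 71, 84, 72]
  [61, 71, 91, 71]
  [61, 72, 72, 71]
M^⊗4:
  [61, 63, 63, 63]
  [61, 72, 84, 71]
  [61, 71, 91, 71]
  [61, 71, 72, 72]
Key observation: the optimum is the walk 1->4->2->3->4, with weight 63 min 72 min 84 min 71 = 63.
Optimal value attained by: walk 1->4->2->3->4.
Answer: (M^⊗4)[1][4] = 63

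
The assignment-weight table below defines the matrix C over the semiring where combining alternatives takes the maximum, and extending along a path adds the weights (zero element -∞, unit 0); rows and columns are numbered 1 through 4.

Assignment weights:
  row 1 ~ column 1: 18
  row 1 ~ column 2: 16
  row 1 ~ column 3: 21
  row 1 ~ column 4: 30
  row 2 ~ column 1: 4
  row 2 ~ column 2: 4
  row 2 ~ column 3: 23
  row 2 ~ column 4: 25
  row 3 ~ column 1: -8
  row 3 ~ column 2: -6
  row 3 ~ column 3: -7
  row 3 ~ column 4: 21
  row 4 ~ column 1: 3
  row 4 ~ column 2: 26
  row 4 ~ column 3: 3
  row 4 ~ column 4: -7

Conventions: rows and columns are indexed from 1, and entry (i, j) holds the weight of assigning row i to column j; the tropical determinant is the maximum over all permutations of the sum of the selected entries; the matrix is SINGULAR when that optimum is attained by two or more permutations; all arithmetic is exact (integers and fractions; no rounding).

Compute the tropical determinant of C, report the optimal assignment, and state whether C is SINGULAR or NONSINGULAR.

σ = (1, 2, 3, 4): 18 + 4 + (-7) + (-7) = 8
σ = (1, 2, 4, 3): 18 + 4 + 21 + 3 = 46
σ = (1, 3, 2, 4): 18 + 23 + (-6) + (-7) = 28
σ = (1, 3, 4, 2): 18 + 23 + 21 + 26 = 88
σ = (1, 4, 2, 3): 18 + 25 + (-6) + 3 = 40
σ = (1, 4, 3, 2): 18 + 25 + (-7) + 26 = 62
σ = (2, 1, 3, 4): 16 + 4 + (-7) + (-7) = 6
σ = (2, 1, 4, 3): 16 + 4 + 21 + 3 = 44
σ = (2, 3, 1, 4): 16 + 23 + (-8) + (-7) = 24
σ = (2, 3, 4, 1): 16 + 23 + 21 + 3 = 63
σ = (2, 4, 1, 3): 16 + 25 + (-8) + 3 = 36
σ = (2, 4, 3, 1): 16 + 25 + (-7) + 3 = 37
σ = (3, 1, 2, 4): 21 + 4 + (-6) + (-7) = 12
σ = (3, 1, 4, 2): 21 + 4 + 21 + 26 = 72
σ = (3, 2, 1, 4): 21 + 4 + (-8) + (-7) = 10
σ = (3, 2, 4, 1): 21 + 4 + 21 + 3 = 49
σ = (3, 4, 1, 2): 21 + 25 + (-8) + 26 = 64
σ = (3, 4, 2, 1): 21 + 25 + (-6) + 3 = 43
σ = (4, 1, 2, 3): 30 + 4 + (-6) + 3 = 31
σ = (4, 1, 3, 2): 30 + 4 + (-7) + 26 = 53
σ = (4, 2, 1, 3): 30 + 4 + (-8) + 3 = 29
σ = (4, 2, 3, 1): 30 + 4 + (-7) + 3 = 30
σ = (4, 3, 1, 2): 30 + 23 + (-8) + 26 = 71
σ = (4, 3, 2, 1): 30 + 23 + (-6) + 3 = 50
Optimal value attained by: σ = (1, 3, 4, 2).
Answer: det⊕(C) = 88; verdict: NONSINGULAR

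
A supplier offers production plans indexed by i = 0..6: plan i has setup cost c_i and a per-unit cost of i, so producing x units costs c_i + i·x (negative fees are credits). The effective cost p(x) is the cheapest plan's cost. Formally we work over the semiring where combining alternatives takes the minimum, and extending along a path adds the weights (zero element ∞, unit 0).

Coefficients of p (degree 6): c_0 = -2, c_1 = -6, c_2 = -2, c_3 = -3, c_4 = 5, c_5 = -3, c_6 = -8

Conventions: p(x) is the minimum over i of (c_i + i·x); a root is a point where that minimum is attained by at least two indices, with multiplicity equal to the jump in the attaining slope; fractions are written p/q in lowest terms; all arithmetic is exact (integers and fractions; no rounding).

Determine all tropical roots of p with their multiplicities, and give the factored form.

hull edge (i=0, c=-2) to (i=1, c=-6): slope -4, span 1
hull edge (i=1, c=-6) to (i=6, c=-8): slope -2/5, span 5
Factored form: p(x) = -8 ⊗ (x ⊕ 2/5) ⊗ (x ⊕ 2/5) ⊗ (x ⊕ 2/5) ⊗ (x ⊕ 2/5) ⊗ (x ⊕ 2/5) ⊗ (x ⊕ 4)
Answer: roots = 2/5 (mult 5), 4 (mult 1)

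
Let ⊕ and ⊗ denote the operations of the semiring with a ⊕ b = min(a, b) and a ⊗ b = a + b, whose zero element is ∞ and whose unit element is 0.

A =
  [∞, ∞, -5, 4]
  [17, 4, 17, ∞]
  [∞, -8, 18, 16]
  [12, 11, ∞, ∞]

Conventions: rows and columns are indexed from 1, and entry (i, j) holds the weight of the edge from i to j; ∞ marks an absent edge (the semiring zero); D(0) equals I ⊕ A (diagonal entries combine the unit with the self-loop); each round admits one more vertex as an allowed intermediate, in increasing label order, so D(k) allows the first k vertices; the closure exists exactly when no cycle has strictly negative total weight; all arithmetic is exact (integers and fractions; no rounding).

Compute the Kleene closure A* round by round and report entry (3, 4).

D(0):
  [0, ∞, -5, 4]
  [17, 0, 17, ∞]
  [∞, -8, 0, 16]
  [12, 11, ∞, 0]
D(1):
  [0, ∞, -5, 4]
  [17, 0, 12, 21]
  [∞, -8, 0, 16]
  [12, 11, 7, 0]
D(2):
  [0, ∞, -5, 4]
  [17, 0, 12, 21]
  [9, -8, 0, 13]
  [12, 11, 7, 0]
D(3):
  [0, -13, -5, 4]
  [17, 0, 12, 21]
  [9, -8, 0, 13]
  [12, -1, 7, 0]
D(4):
  [0, -13, -5, 4]
  [17, 0, 12, 21]
  [9, -8, 0, 13]
  [12, -1, 7, 0]
Answer: A*[3][4] = 13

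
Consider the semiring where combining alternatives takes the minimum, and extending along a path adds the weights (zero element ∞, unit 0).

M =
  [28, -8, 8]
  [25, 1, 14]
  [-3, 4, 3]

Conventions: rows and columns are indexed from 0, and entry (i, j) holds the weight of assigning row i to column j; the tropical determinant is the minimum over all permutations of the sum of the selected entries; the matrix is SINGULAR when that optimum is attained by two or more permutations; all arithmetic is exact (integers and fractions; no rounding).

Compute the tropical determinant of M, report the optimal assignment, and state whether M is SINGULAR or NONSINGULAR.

σ = (0, 1, 2): 28 + 1 + 3 = 32
σ = (0, 2, 1): 28 + 14 + 4 = 46
σ = (1, 0, 2): (-8) + 25 + 3 = 20
σ = (1, 2, 0): (-8) + 14 + (-3) = 3
σ = (2, 0, 1): 8 + 25 + 4 = 37
σ = (2, 1, 0): 8 + 1 + (-3) = 6
Optimal value attained by: σ = (1, 2, 0).
Answer: det⊕(M) = 3; verdict: NONSINGULAR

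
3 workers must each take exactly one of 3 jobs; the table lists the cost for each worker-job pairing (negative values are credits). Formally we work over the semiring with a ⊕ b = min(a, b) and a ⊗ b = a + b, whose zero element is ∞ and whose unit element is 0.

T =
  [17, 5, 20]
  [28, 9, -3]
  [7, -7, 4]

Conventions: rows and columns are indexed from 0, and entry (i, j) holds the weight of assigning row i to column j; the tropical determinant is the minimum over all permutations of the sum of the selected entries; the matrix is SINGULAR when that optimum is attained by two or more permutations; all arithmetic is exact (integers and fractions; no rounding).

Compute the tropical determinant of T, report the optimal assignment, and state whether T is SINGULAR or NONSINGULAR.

σ = (0, 1, 2): 17 + 9 + 4 = 30
σ = (0, 2, 1): 17 + (-3) + (-7) = 7
σ = (1, 0, 2): 5 + 28 + 4 = 37
σ = (1, 2, 0): 5 + (-3) + 7 = 9
σ = (2, 0, 1): 20 + 28 + (-7) = 41
σ = (2, 1, 0): 20 + 9 + 7 = 36
Optimal value attained by: σ = (0, 2, 1).
Answer: det⊕(T) = 7; verdict: NONSINGULAR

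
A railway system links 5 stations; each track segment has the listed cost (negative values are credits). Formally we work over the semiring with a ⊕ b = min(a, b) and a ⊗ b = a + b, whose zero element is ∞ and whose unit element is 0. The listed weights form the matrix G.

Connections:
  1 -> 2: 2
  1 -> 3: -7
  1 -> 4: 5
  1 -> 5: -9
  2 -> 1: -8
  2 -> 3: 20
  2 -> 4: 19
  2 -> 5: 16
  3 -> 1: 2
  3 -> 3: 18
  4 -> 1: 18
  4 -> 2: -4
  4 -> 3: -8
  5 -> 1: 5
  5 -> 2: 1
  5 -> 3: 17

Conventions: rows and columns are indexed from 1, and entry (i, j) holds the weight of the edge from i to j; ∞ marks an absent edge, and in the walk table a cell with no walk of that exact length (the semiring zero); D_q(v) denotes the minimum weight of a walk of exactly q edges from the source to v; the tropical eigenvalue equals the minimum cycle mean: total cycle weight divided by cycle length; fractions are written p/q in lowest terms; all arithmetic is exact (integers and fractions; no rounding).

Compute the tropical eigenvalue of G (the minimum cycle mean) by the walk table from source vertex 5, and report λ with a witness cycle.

q=0: [∞, ∞, ∞, ∞, 0]
q=1: [5, 1, 17, ∞, ∞]
q=2: [-7, 7, -2, 10, -4]
q=3: [-1, -5, -14, -2, -16]
q=4: [-13, -15, -10, 4, -10]
q=5: [-23, -11, -20, -8, -22]
Optimal cycle mean attained by: cycle 1->5->2->1, total (-9) + 1 + (-8), length 3.
Answer: λ = -16/3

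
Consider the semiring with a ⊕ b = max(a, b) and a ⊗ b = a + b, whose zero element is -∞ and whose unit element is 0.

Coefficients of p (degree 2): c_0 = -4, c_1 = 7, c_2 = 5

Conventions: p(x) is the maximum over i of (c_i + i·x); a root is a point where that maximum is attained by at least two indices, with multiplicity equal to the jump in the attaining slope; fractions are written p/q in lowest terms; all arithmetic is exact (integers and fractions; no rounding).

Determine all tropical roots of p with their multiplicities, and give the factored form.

hull edge (i=0, c=-4) to (i=1, c=7): slope 11, span 1
hull edge (i=1, c=7) to (i=2, c=5): slope -2, span 1
Factored form: p(x) = 5 ⊗ (x ⊕ (-11)) ⊗ (x ⊕ 2)
Answer: roots = -11 (mult 1), 2 (mult 1)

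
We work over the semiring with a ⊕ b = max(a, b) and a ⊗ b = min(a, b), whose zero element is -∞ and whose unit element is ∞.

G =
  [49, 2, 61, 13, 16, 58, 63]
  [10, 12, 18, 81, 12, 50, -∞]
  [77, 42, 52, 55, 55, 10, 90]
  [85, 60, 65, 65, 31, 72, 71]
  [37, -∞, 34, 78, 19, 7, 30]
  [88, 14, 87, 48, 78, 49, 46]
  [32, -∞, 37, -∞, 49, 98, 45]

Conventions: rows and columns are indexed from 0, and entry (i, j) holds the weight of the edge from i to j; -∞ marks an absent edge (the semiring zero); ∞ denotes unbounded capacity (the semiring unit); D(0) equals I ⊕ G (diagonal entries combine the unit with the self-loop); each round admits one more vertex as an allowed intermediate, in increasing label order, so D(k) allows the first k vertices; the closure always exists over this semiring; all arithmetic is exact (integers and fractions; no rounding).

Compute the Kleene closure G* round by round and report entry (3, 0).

D(0):
  [∞, 2, 61, 13, 16, 58, 63]
  [10, ∞, 18, 81, 12, 50, -∞]
  [77, 42, ∞, 55, 55, 10, 90]
  [85, 60, 65, ∞, 31, 72, 71]
  [37, -∞, 34, 78, ∞, 7, 30]
  [88, 14, 87, 48, 78, ∞, 46]
  [32, -∞, 37, -∞, 49, 98, ∞]
D(1):
  [∞, 2, 61, 13, 16, 58, 63]
  [10, ∞, 18, 81, 12, 50, 10]
  [77, 42, ∞, 55, 55, 58, 90]
  [85, 60, 65, ∞, 31, 72, 71]
  [37, 2, 37, 78, ∞, 37, 37]
  [88, 14, 87, 48, 78, ∞, 63]
  [32, 2, 37, 13, 49, 98, ∞]
D(2):
  [∞, 2, 61, 13, 16, 58, 63]
  [10, ∞, 18, 81, 12, 50, 10]
  [77, 42, ∞, 55, 55, 58, 90]
  [85, 60, 65, ∞, 31, 72, 71]
  [37, 2, 37, 78, ∞, 37, 37]
  [88, 14, 87, 48, 78, ∞, 63]
  [32, 2, 37, 13, 49, 98, ∞]
D(3):
  [∞, 42, 61, 55, 55, 58, 63]
  [18, ∞, 18, 81, 18, 50, 18]
  [77, 42, ∞, 55, 55, 58, 90]
  [85, 60, 65, ∞, 55, 72, 71]
  [37, 37, 37, 78, ∞, 37, 37]
  [88, 42, 87, 55, 78, ∞, 87]
  [37, 37, 37, 37, 49, 98, ∞]
D(4):
  [∞, 55, 61, 55, 55, 58, 63]
  [81, ∞, 65, 81, 55, 72, 71]
  [77, 55, ∞, 55, 55, 58, 90]
  [85, 60, 65, ∞, 55, 72, 71]
  [78, 60, 65, 78, ∞, 72, 71]
  [88, 55, 87, 55, 78, ∞, 87]
  [37, 37, 37, 37, 49, 98, ∞]
D(5):
  [∞, 55, 61, 55, 55, 58, 63]
  [81, ∞, 65, 81, 55, 72, 71]
  [77, 55, ∞, 55, 55, 58, 90]
  [85, 60, 65, ∞, 55, 72, 71]
  [78, 60, 65, 78, ∞, 72, 71]
  [88, 60, 87, 78, 78, ∞, 87]
  [49, 49, 49, 49, 49, 98, ∞]
D(6):
  [∞, 58, 61, 58, 58, 58, 63]
  [81, ∞, 72, 81, 72, 72, 72]
  [77, 58, ∞, 58, 58, 58, 90]
  [85, 60, 72, ∞, 72, 72, 72]
  [78, 60, 72, 78, ∞, 72, 72]
  [88, 60, 87, 78, 78, ∞, 87]
  [88, 60, 87, 78, 78, 98, ∞]
D(7):
  [∞, 60, 63, 63, 63, 63, 63]
  [81, ∞, 72, 81, 72, 72, 72]
  [88, 60, ∞, 78, 78, 90, 90]
  [85, 60, 72, ∞, 72, 72, 72]
  [78, 60, 72, 78, ∞, 72, 72]
  [88, 60, 87, 78, 78, ∞, 87]
  [88, 60, 87, 78, 78, 98, ∞]
Answer: G*[3][0] = 85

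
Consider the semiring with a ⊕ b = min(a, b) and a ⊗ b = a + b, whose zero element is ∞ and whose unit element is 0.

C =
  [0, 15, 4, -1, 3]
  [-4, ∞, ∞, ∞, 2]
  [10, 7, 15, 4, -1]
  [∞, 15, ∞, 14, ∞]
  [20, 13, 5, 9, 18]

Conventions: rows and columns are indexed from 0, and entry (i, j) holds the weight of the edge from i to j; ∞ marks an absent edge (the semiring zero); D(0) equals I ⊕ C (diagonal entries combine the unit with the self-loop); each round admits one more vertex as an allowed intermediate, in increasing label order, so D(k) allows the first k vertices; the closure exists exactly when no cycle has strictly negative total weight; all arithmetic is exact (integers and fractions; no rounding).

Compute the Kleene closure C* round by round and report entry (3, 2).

D(0):
  [0, 15, 4, -1, 3]
  [-4, 0, ∞, ∞, 2]
  [10, 7, 0, 4, -1]
  [∞, 15, ∞, 0, ∞]
  [20, 13, 5, 9, 0]
D(1):
  [0, 15, 4, -1, 3]
  [-4, 0, 0, -5, -1]
  [10, 7, 0, 4, -1]
  [∞, 15, ∞, 0, ∞]
  [20, 13, 5, 9, 0]
D(2):
  [0, 15, 4, -1, 3]
  [-4, 0, 0, -5, -1]
  [3, 7, 0, 2, -1]
  [11, 15, 15, 0, 14]
  [9, 13, 5, 8, 0]
D(3):
  [0, 11, 4, -1, 3]
  [-4, 0, 0, -5, -1]
  [3, 7, 0, 2, -1]
  [11, 15, 15, 0, 14]
  [8, 12, 5, 7, 0]
D(4):
  [0, 11, 4, -1, 3]
  [-4, 0, 0, -5, -1]
  [3, 7, 0, 2, -1]
  [11, 15, 15, 0, 14]
  [8, 12, 5, 7, 0]
D(5):
  [0, 11, 4, -1, 3]
  [-4, 0, 0, -5, -1]
  [3, 7, 0, 2, -1]
  [11, 15, 15, 0, 14]
  [8, 12, 5, 7, 0]
Answer: C*[3][2] = 15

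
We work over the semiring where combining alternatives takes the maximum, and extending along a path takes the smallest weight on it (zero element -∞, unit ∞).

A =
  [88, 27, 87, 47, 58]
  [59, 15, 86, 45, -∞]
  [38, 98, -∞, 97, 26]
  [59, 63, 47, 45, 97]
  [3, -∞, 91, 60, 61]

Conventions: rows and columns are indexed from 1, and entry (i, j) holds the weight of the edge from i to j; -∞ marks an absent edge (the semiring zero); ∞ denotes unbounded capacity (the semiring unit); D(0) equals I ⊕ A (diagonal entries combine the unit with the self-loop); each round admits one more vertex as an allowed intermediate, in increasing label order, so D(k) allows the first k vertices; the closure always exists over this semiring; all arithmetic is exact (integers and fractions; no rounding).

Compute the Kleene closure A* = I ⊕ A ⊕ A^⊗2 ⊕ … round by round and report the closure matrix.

D(0):
  [∞, 27, 87, 47, 58]
  [59, ∞, 86, 45, -∞]
  [38, 98, ∞, 97, 26]
  [59, 63, 47, ∞, 97]
  [3, -∞, 91, 60, ∞]
D(1):
  [∞, 27, 87, 47, 58]
  [59, ∞, 86, 47, 58]
  [38, 98, ∞, 97, 38]
  [59, 63, 59, ∞, 97]
  [3, 3, 91, 60, ∞]
D(2):
  [∞, 27, 87, 47, 58]
  [59, ∞, 86, 47, 58]
  [59, 98, ∞, 97, 58]
  [59, 63, 63, ∞, 97]
  [3, 3, 91, 60, ∞]
D(3):
  [∞, 87, 87, 87, 58]
  [59, ∞, 86, 86, 58]
  [59, 98, ∞, 97, 58]
  [59, 63, 63, ∞, 97]
  [59, 91, 91, 91, ∞]
D(4):
  [∞, 87, 87, 87, 87]
  [59, ∞, 86, 86, 86]
  [59, 98, ∞, 97, 97]
  [59, 63, 63, ∞, 97]
  [59, 91, 91, 91, ∞]
D(5):
  [∞, 87, 87, 87, 87]
  [59, ∞, 86, 86, 86]
  [59, 98, ∞, 97, 97]
  [59, 91, 91, ∞, 97]
  [59, 91, 91, 91, ∞]
Answer: A* = [[∞, 87, 87, 87, 87], [59, ∞, 86, 86, 86], [59, 98, ∞, 97, 97], [59, 91, 91, ∞, 97], [59, 91, 91, 91, ∞]]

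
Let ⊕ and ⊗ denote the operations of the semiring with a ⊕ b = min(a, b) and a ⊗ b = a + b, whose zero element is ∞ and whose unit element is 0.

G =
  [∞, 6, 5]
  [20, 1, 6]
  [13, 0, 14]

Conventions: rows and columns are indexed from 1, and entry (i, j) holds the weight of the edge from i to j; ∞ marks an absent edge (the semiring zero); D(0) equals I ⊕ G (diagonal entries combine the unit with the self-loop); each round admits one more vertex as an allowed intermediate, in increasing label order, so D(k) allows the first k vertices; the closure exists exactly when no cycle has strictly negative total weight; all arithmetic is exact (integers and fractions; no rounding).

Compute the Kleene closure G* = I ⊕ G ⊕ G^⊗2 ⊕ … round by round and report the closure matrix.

D(0):
  [0, 6, 5]
  [20, 0, 6]
  [13, 0, 0]
D(1):
  [0, 6, 5]
  [20, 0, 6]
  [13, 0, 0]
D(2):
  [0, 6, 5]
  [20, 0, 6]
  [13, 0, 0]
D(3):
  [0, 5, 5]
  [19, 0, 6]
  [13, 0, 0]
Answer: G* = [[0, 5, 5], [19, 0, 6], [13, 0, 0]]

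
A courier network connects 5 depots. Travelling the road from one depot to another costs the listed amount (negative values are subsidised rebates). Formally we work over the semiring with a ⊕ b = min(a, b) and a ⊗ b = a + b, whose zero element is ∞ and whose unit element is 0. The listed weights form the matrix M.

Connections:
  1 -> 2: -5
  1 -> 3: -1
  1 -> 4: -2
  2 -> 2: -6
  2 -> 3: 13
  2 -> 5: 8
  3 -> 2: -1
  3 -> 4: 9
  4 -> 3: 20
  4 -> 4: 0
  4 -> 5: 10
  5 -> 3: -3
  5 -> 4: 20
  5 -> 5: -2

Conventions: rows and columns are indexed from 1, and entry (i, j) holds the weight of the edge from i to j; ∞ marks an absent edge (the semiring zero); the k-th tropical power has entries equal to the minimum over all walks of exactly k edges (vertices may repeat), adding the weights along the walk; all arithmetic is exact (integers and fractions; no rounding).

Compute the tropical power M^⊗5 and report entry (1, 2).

M^⊗2:
  [∞, -11, 8, -2, 3]
  [∞, -12, 5, 22, 2]
  [∞, -7, 12, 9, 7]
  [∞, 19, 7, 0, 8]
  [∞, -4, -5, 6, -4]
M^⊗3:
  [∞, -17, 0, -2, -3]
  [∞, -18, -1, 14, -4]
  [∞, -13, 4, 9, 1]
  [∞, 6, 5, 0, 6]
  [∞, -10, -7, 4, -6]
M^⊗4:
  [∞, -23, -6, -2, -9]
  [∞, -24, -7, 8, -10]
  [∞, -19, -2, 9, -5]
  [∞, 0, 3, 0, 4]
  [∞, -16, -9, 2, -8]
M^⊗5:
  [∞, -29, -12, -2, -15]
  [∞, -30, -13, 2, -16]
  [∞, -25, -8, 7, -11]
  [∞, -6, 1, 0, 2]
  [∞, -22, -11, 0, -10]
Key observation: the optimum is the walk 1->2->2->2->2->2, with weight (-5) + (-6) + (-6) + (-6) + (-6) = -29.
Optimal value attained by: walk 1->2->2->2->2->2.
Answer: (M^⊗5)[1][2] = -29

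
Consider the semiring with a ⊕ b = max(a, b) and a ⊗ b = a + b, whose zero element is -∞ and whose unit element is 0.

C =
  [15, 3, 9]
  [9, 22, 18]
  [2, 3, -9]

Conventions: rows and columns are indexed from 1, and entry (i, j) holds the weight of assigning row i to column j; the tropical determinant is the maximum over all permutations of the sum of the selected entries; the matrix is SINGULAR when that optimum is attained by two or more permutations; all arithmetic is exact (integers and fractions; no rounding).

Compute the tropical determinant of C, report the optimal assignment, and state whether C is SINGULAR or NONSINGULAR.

σ = (1, 2, 3): 15 + 22 + (-9) = 28
σ = (1, 3, 2): 15 + 18 + 3 = 36
σ = (2, 1, 3): 3 + 9 + (-9) = 3
σ = (2, 3, 1): 3 + 18 + 2 = 23
σ = (3, 1, 2): 9 + 9 + 3 = 21
σ = (3, 2, 1): 9 + 22 + 2 = 33
Optimal value attained by: σ = (1, 3, 2).
Answer: det⊕(C) = 36; verdict: NONSINGULAR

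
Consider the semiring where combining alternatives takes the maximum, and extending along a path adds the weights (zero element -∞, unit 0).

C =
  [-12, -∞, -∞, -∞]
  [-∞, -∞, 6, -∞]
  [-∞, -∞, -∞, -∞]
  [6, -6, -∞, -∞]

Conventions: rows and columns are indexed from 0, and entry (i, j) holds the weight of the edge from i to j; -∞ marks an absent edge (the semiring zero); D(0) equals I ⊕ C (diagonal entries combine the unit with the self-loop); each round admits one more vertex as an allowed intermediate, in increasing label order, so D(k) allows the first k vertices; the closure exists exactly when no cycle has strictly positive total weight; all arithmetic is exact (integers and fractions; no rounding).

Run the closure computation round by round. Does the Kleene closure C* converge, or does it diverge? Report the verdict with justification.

D(0):
  [0, -∞, -∞, -∞]
  [-∞, 0, 6, -∞]
  [-∞, -∞, 0, -∞]
  [6, -6, -∞, 0]
D(1):
  [0, -∞, -∞, -∞]
  [-∞, 0, 6, -∞]
  [-∞, -∞, 0, -∞]
  [6, -6, -∞, 0]
D(2):
  [0, -∞, -∞, -∞]
  [-∞, 0, 6, -∞]
  [-∞, -∞, 0, -∞]
  [6, -6, 0, 0]
D(3):
  [0, -∞, -∞, -∞]
  [-∞, 0, 6, -∞]
  [-∞, -∞, 0, -∞]
  [6, -6, 0, 0]
D(4):
  [0, -∞, -∞, -∞]
  [-∞, 0, 6, -∞]
  [-∞, -∞, 0, -∞]
  [6, -6, 0, 0]
Key observation: every diagonal entry stays at the unit through all rounds, so no improving cycle exists.
Answer: CONVERGES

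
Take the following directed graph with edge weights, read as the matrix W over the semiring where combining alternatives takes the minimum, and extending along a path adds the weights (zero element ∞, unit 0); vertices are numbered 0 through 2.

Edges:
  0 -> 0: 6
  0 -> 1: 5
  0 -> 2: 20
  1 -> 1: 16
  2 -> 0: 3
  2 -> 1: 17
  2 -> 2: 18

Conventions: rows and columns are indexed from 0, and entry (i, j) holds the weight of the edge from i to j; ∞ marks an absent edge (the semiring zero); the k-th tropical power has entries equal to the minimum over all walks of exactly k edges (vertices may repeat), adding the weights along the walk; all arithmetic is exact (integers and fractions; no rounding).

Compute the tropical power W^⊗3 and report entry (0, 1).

W^⊗2:
  [12, 11, 26]
  [∞, 32, ∞]
  [9, 8, 23]
W^⊗3:
  [18, 17, 32]
  [∞, 48, ∞]
  [15, 14, 29]
Key observation: the optimum is the walk 0->0->0->1, with weight 6 + 6 + 5 = 17.
Optimal value attained by: walk 0->0->0->1.
Answer: (W^⊗3)[0][1] = 17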